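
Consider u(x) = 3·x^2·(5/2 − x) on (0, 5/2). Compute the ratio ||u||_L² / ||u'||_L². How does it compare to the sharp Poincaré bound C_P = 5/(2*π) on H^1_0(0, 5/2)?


||u||_L² / ||u'||_L² = 5*sqrt(14)/28 < C_P = 5/(2*π).

u(x) = 3·x^2·(5/2 − x), so u'(x) = 3*x*(5 - 3*x).
u(x) = 3·x^2·(5/2 − x) vanishes at x = 0 and x = 5/2, so u ∈ H^1_0(0, 5/2). Differentiate via the product rule and integrate the resulting polynomials term by term.
  ∫_0^5/2 u² dx = ∫_0^5/2 (9*x^6 - 45*x^5 + 225*x^4/4) dx. Term by term:
    ∫_0^5/2 9*x^6 dx = 703125/896;  ∫_0^5/2 -45*x^5 dx = -234375/128;  ∫_0^5/2 225*x^4/4 dx = 140625/128.
  Sum: 703125/896 − 234375/128 + 140625/128 = 46875/896.
  ∫_0^5/2 (u')² dx = ∫_0^5/2 (81*x^4 - 270*x^3 + 225*x^2) dx. Term by term:
    ∫_0^5/2 81*x^4 dx = 50625/32;  ∫_0^5/2 -270*x^3 dx = -84375/32;  ∫_0^5/2 225*x^2 dx = 9375/8.
  Sum: 50625/32 − 84375/32 + 9375/8 = 1875/16.
∫_0^5/2 u² dx = 46875/896, so ||u||_L² = 125*sqrt(42)/112.
∫_0^5/2 (u')² dx = 1875/16, so ||u'||_L² = 25*sqrt(3)/4.
Ratio ||u||_L² / ||u'||_L² = 5*sqrt(14)/28.
Sharp Poincaré constant on H^1_0(0, 5/2) is C_P = L/π = 5/(2*π), achieved by sin(2*π/5·x).
A polynomial bump cannot attain the sharp Poincaré constant (only the first sine eigenfunction does), so the ratio is strictly less than C_P, consistent with ||u||_L² ≤ C_P ||u'||_L².


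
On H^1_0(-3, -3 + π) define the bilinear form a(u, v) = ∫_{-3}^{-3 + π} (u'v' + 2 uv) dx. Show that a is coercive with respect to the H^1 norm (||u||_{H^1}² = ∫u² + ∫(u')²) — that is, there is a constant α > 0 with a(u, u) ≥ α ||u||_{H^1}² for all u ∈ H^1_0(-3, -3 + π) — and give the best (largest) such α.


α = 1

Coercivity of a(·,·) on H^1_0(-3, -3 + π) means a(u, u) ≥ α ||u||_{H^1}² for every u ∈ H^1_0.
The interval has length L = π, and Poincaré/coercivity depend only on L. Here a(u, u) = ∫(u')² + (2)·∫u².
Here c = 2 ≥ 1, so a(u,u) = ∫(u')² + c∫u² ≥ ∫(u')² + ∫u² = ||u||_{H^1}², i.e. α = 1 works. No larger α is possible: a(u,u) ≥ α||u||_{H^1}² means (1−α)∫(u')² ≥ (α−c)∫u², and for the modes u_n = sin(nπ(x−x₀)/L) (x₀ the left endpoint) one has ∫u_n²/∫(u_n')² = (L/(nπ))² → 0, so a(u_n,u_n)/||u_n||_{H^1}² → 1. Hence the optimal constant is α = 1.
Therefore α = 1.


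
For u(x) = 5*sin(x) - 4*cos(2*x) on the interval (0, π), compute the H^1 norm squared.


||u||_{H^1(0,π)}^2 = 400/3 + 65*π

u'(x) = 8*sin(2*x) + 5*cos(x).
Expand u² and (u')² and integrate term by term on (0, π), using: for integers n ≥ 1, ∫_0^π sin²(nx) dx = ∫_0^π cos²(nx) dx = π/2; for n ≠ n', ∫_0^π sin(nx)sin(n'x) dx = ∫_0^π cos(nx)cos(n'x) dx = 0; and by product-to-sum, ∫_0^π sin(nx)cos(n'x) dx = ½∫_0^π [sin((n+n')x) + sin((n−n')x)] dx, which is 0 when n+n' is even and 2n/(n²−n'²) when n+n' is odd (it need not vanish on (0, π)).
  u² squared terms: (-4)²·∫cos(2x)² dx = 16·π/2 = 8*π;  (5)²·∫sin(x)² dx = 25·π/2 = 25*π/2.
  u² cross terms: 2·(-4)·(5)·∫cos(2x)·sin(x) dx = -40·(-2/3) = 80/3.
  So ∫_0^π u² dx = 8*π + 25*π/2 + 80/3 = 80/3 + 41*π/2.
  (u')² squared terms: (5)²·∫cos(x)² dx = 25·π/2 = 25*π/2;  (8)²·∫sin(2x)² dx = 64·π/2 = 32*π.
  (u')² cross terms: 2·(5)·(8)·∫cos(x)·sin(2x) dx = 80·(4/3) = 320/3.
  So ∫_0^π (u')² dx = 25*π/2 + 32*π + 320/3 = 320/3 + 89*π/2.
||u||_{H^1}^2 = (80/3 + 41*π/2) + (320/3 + 89*π/2) = 400/3 + 65*π.


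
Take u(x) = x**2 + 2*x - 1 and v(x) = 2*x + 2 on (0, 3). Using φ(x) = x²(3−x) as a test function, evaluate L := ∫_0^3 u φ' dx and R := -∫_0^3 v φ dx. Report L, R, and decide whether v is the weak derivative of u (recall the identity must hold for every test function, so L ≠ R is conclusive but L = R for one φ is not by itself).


LHS = -189/5, RHS = -189/5. Yes, v = u' weakly.

u(x) = x**2 + 2*x - 1, classical derivative u'(x) = 2*x + 2.
φ(x) = x²(3−x), so φ'(x) = 3*x*(2 - x).
Note φ(0) = φ(3) = 0, so the boundary term u·φ vanishes.
LHS = ∫_0^3 u(x) φ'(x) dx = ∫_0^3 (-3*x^4 + 15*x^2 - 6*x) dx. Term by term:
  ∫_0^3 -3*x^4 dx = -729/5;  ∫_0^3 15*x^2 dx = 135;  ∫_0^3 -6*x dx = -27.
Sum: -729/5 + 135 − 27 = -189/5.
So LHS = -189/5.
∫_0^3 v(x) φ(x) dx = ∫_0^3 (-2*x^4 + 4*x^3 + 6*x^2) dx. Term by term:
  ∫_0^3 -2*x^4 dx = -486/5;  ∫_0^3 4*x^3 dx = 81;  ∫_0^3 6*x^2 dx = 54.
Sum: -486/5 + 81 + 54 = 189/5.
So RHS = -∫_0^3 v(x) φ(x) dx = -189/5.
LHS = RHS, so the identity holds for this test φ.
Moreover u is smooth here and v(x) = u'(x) = 2*x + 2 pointwise, so the identity holds for every test function. Hence v is the weak derivative of u.


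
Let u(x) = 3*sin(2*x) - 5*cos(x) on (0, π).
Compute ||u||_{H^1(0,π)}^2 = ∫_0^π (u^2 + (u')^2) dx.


||u||_{H^1(0,π)}^2 = -80 + 95*π/2

u'(x) = 5*sin(x) + 6*cos(2*x).
Expand u² and (u')² and integrate term by term on (0, π), using: for integers n ≥ 1, ∫_0^π sin²(nx) dx = ∫_0^π cos²(nx) dx = π/2; for n ≠ n', ∫_0^π sin(nx)sin(n'x) dx = ∫_0^π cos(nx)cos(n'x) dx = 0; and by product-to-sum, ∫_0^π sin(nx)cos(n'x) dx = ½∫_0^π [sin((n+n')x) + sin((n−n')x)] dx, which is 0 when n+n' is even and 2n/(n²−n'²) when n+n' is odd (it need not vanish on (0, π)).
  u² squared terms: (-5)²·∫cos(x)² dx = 25·π/2 = 25*π/2;  (3)²·∫sin(2x)² dx = 9·π/2 = 9*π/2.
  u² cross terms: 2·(-5)·(3)·∫cos(x)·sin(2x) dx = -30·(4/3) = -40.
  So ∫_0^π u² dx = 25*π/2 + 9*π/2 − 40 = -40 + 17*π.
  (u')² squared terms: (5)²·∫sin(x)² dx = 25·π/2 = 25*π/2;  (6)²·∫cos(2x)² dx = 36·π/2 = 18*π.
  (u')² cross terms: 2·(5)·(6)·∫sin(x)·cos(2x) dx = 60·(-2/3) = -40.
  So ∫_0^π (u')² dx = 25*π/2 + 18*π − 40 = -40 + 61*π/2.
||u||_{H^1}^2 = (-40 + 17*π) + (-40 + 61*π/2) = -80 + 95*π/2.


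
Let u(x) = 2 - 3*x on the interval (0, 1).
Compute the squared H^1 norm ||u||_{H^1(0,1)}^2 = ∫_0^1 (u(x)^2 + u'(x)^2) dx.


||u||_{H^1}^2 = 10

The H^1 norm (squared) on an interval (0, L) is
  ||u||_{H^1}^2 = ∫_0^L u(x)^2 dx + ∫_0^L u'(x)^2 dx.
Compute u'(x) = -3.
Then u(x)^2 = 9*x**2 - 12*x + 4 and u'(x)^2 = 9.
Integrate each monomial from 0 to 1 using ∫_0^1 c·x^n dx = c·1^(n+1)/(n+1):
  ∫_0^1 u(x)^2 dx = ∫_0^1 (9*x^2 - 12*x + 4) dx. Term by term:
    ∫_0^1 9*x^2 dx = 3;  ∫_0^1 -12*x dx = -6;  ∫_0^1 4 dx = 4.
  Sum: 3 − 6 + 4 = 1.
  ∫_0^1 u'(x)^2 dx = ∫_0^1 (9) dx. Term by term:
    ∫_0^1 9 dx = 9.
Adding: ||u||_{H^1}^2 = 1 + 9 = 10.


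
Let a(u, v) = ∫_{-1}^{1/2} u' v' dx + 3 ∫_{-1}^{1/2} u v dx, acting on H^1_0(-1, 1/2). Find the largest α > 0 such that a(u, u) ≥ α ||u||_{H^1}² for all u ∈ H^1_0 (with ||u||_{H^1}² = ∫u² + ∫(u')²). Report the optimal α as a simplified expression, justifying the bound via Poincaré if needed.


α = 1

Coercivity of a(·,·) on H^1_0(-1, 1/2) means a(u, u) ≥ α ||u||_{H^1}² for every u ∈ H^1_0.
The interval has length L = 3/2, and Poincaré/coercivity depend only on L. Here a(u, u) = ∫(u')² + (3)·∫u².
Here c = 3 ≥ 1, so a(u,u) = ∫(u')² + c∫u² ≥ ∫(u')² + ∫u² = ||u||_{H^1}², i.e. α = 1 works. No larger α is possible: a(u,u) ≥ α||u||_{H^1}² means (1−α)∫(u')² ≥ (α−c)∫u², and for the modes u_n = sin(nπ(x−x₀)/L) (x₀ the left endpoint) one has ∫u_n²/∫(u_n')² = (L/(nπ))² → 0, so a(u_n,u_n)/||u_n||_{H^1}² → 1. Hence the optimal constant is α = 1.
Therefore α = 1.


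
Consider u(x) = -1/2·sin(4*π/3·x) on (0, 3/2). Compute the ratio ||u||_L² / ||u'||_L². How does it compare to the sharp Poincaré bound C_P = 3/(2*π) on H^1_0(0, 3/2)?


||u||_L² / ||u'||_L² = 3/(4*π) < C_P = 3/(2*π).

u(x) = -1/2·sin(4*π/3·x), so u'(x) = -2*π*cos(4*π*x/3)/3.
Writing u(x) = A·sin(kπx/L) with A = -1/2 and k = 2, use ∫_0^L sin²(kπx/L) dx = L/2 and ∫_0^L cos²(kπx/L) dx = L/2.
u² = 1/4·sin²(4*π/3·x) and (u')² = 4*π^2/9·cos²(4*π/3·x), and each of sin², cos² integrates to L/2 = 3/4 over (0, 3/2).
∫_0^3/2 u² dx = 3/16, so ||u||_L² = sqrt(3)/4.
∫_0^3/2 (u')² dx = π^2/3, so ||u'||_L² = sqrt(3)*π/3.
Ratio ||u||_L² / ||u'||_L² = 3/(4*π).
Sharp Poincaré constant on H^1_0(0, 3/2) is C_P = L/π = 3/(2*π), achieved by sin(2*π/3·x).
This is the k = 2 harmonic; the ratio L/(kπ) is strictly less than C_P = L/π, consistent with the sharp inequality ||u||_L² ≤ C_P ||u'||_L².


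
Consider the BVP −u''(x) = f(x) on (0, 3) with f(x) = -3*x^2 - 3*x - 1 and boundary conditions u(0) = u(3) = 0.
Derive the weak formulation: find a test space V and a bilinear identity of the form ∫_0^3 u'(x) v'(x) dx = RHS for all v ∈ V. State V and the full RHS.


V = H^1_0(0, 3) (so v(0) = v(3) = 0); weak form: ∫_0^3 u'v' dx = ∫_0^3 (-3*x^2 - 3*x - 1) v dx for all v ∈ V.

Multiply both sides by a test function v and integrate from 0 to 3:
  ∫_0^3 −u''(x) v(x) dx = ∫_0^3 f(x) v(x) dx.
Integrate the LHS by parts once:
  ∫_0^3 −u'' v dx = −[u'(x) v(x)]_0^3 + ∫_0^3 u'(x) v'(x) dx.
Thus ∫_0^3 u'(x) v'(x) dx = ∫_0^3 f(x) v(x) dx + [u'(x) v(x)]_0^3.
Choose V so that boundary terms are either known or forced to vanish.
u is Dirichlet: u(0) = u(3) = 0. Let V = H^1_0(0, 3); then v(0) = v(3) = 0, and [u' v]_0^3 = 0.
Weak formulation: find u (satisfying any essential BC) such that ∫_0^3 u'(x) v'(x) dx = ∫_0^3 f v dx for all v ∈ V.
Substituting f(x) = -3*x^2 - 3*x - 1, the right-hand side is ∫_0^3 (-3*x^2 - 3*x - 1) v dx.


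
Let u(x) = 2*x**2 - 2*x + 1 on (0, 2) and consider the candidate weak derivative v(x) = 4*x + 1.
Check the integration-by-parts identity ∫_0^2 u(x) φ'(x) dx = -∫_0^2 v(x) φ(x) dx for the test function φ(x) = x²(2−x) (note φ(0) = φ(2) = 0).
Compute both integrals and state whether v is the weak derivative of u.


LHS = -56/15, RHS = -116/15. No, v is not the weak derivative of u.

u(x) = 2*x**2 - 2*x + 1, classical derivative u'(x) = 4*x - 2.
φ(x) = x²(2−x), so φ'(x) = x*(4 - 3*x).
Note φ(0) = φ(2) = 0, so the boundary term u·φ vanishes.
LHS = ∫_0^2 u(x) φ'(x) dx = ∫_0^2 (-6*x^4 + 14*x^3 - 11*x^2 + 4*x) dx. Term by term:
  ∫_0^2 -6*x^4 dx = -192/5;  ∫_0^2 14*x^3 dx = 56;  ∫_0^2 -11*x^2 dx = -88/3;
  ∫_0^2 4*x dx = 8.
Sum: -192/5 + 56 − 88/3 + 8 = -56/15.
So LHS = -56/15.
∫_0^2 v(x) φ(x) dx = ∫_0^2 (-4*x^4 + 7*x^3 + 2*x^2) dx. Term by term:
  ∫_0^2 -4*x^4 dx = -128/5;  ∫_0^2 7*x^3 dx = 28;  ∫_0^2 2*x^2 dx = 16/3.
Sum: -128/5 + 28 + 16/3 = 116/15.
So RHS = -∫_0^2 v(x) φ(x) dx = -116/15.
LHS − RHS = 4 ≠ 0, so the identity fails.
(For a valid weak derivative the identity must hold for EVERY test function, in particular this one. The failure shows v is NOT the weak derivative of u.)
Correct weak derivative would be u'(x) = 4*x - 2.


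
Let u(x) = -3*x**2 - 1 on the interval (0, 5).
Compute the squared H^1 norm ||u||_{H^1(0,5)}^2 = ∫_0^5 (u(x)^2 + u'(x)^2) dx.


||u||_{H^1}^2 = 7380

The H^1 norm (squared) on an interval (0, L) is
  ||u||_{H^1}^2 = ∫_0^L u(x)^2 dx + ∫_0^L u'(x)^2 dx.
Compute u'(x) = -6*x.
Then u(x)^2 = 9*x**4 + 6*x**2 + 1 and u'(x)^2 = 36*x**2.
Integrate each monomial from 0 to 5 using ∫_0^5 c·x^n dx = c·5^(n+1)/(n+1):
  ∫_0^5 u(x)^2 dx = ∫_0^5 (9*x^4 + 6*x^2 + 1) dx. Term by term:
    ∫_0^5 9*x^4 dx = 5625;  ∫_0^5 6*x^2 dx = 250;  ∫_0^5 1 dx = 5.
  Sum: 5625 + 250 + 5 = 5880.
  ∫_0^5 u'(x)^2 dx = ∫_0^5 (36*x^2) dx. Term by term:
    ∫_0^5 36*x^2 dx = 1500.
Adding: ||u||_{H^1}^2 = 5880 + 1500 = 7380.


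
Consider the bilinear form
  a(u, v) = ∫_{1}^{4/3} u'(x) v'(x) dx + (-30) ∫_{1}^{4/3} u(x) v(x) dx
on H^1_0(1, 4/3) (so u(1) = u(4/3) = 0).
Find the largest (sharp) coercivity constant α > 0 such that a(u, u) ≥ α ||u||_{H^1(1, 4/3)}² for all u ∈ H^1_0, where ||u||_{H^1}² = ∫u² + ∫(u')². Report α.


α = 3*(-10 + 3*π^2)/(1 + 9*π^2)

Coercivity of a(·,·) on H^1_0(1, 4/3) means a(u, u) ≥ α ||u||_{H^1}² for every u ∈ H^1_0.
The interval has length L = 1/3, and Poincaré/coercivity depend only on L. Here a(u, u) = ∫(u')² + (-30)·∫u².
Here c = -30 < 0 with |c| < (π/L)² = 9*π^2, so coercivity still holds. The condition a(u,u) ≥ α||u||_{H^1}² reads (1−α)∫(u')² ≥ (α−c)∫u². Any admissible α is ≤ 1 (rapidly oscillating u have ∫u²/∫(u')² → 0), and α = 1 would force 0 ≥ (1−c)∫u², impossible since c < 1; so 1−α > 0. By the sharp Poincaré inequality on H^1_0 of an interval of length L, ∫(u')² ≥ (π/L)²∫u² with equality for the first sine mode sin(π(x−x₀)/L) (x₀ the left endpoint), so the inequality holds for all u iff (1−α)(π/L)² ≥ α − c, i.e. α ≤ ((π/L)² + c)/((π/L)² + 1) = (1 + c(L/π)²)/(1 + (L/π)²). (Direct route, valid since c ≤ 0: Poincaré gives c∫u² ≥ c(L/π)²∫(u')², so a(u,u) ≥ (1 + c(L/π)²)∫(u')², while ||u||_{H^1}² ≤ (1 + (L/π)²)∫(u')²; dividing yields the same α.) With (π/L)² = 9*π^2 and c = -30, the largest admissible constant is α = ((π/L)² + c)/((π/L)² + 1).
Simplifying, α = 3*(-10 + 3*π^2)/(1 + 9*π^2).


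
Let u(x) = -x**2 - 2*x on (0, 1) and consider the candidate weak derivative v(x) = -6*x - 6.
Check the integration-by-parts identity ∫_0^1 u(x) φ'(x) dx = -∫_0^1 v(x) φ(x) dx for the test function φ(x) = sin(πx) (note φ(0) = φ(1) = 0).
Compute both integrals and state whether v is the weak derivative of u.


LHS = 6/π, RHS = 18/π. No, v is not the weak derivative of u.

u(x) = -x**2 - 2*x, classical derivative u'(x) = -2*x - 2.
φ(x) = sin(πx), so φ'(x) = π*cos(π*x).
Note φ(0) = φ(1) = 0, so the boundary term u·φ vanishes.
LHS = ∫_0^1 u(x) φ'(x) dx = ∫_0^1 (-π*x^2*cos(π*x) - 2*π*x*cos(π*x)) dx. Term by term:
  ∫_0^1 -π*x^2*cos(π*x) dx = 2/π;  ∫_0^1 -2*π*x*cos(π*x) dx = 4/π.
Sum: 2/π + 4/π = 6/π.
So LHS = 6/π.
∫_0^1 v(x) φ(x) dx = ∫_0^1 (-6*x*sin(π*x) - 6*sin(π*x)) dx. Term by term:
  ∫_0^1 -6*sin(π*x) dx = -12/π;  ∫_0^1 -6*x*sin(π*x) dx = -6/π.
Sum: -12/π − 6/π = -18/π.
So RHS = -∫_0^1 v(x) φ(x) dx = 18/π.
LHS − RHS = -12/π ≠ 0, so the identity fails.
(For a valid weak derivative the identity must hold for EVERY test function, in particular this one. The failure shows v is NOT the weak derivative of u.)
Correct weak derivative would be u'(x) = -2*x - 2.


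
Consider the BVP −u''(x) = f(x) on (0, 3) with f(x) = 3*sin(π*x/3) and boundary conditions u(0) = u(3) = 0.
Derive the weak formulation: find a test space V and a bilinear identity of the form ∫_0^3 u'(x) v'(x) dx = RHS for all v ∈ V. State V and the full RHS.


V = H^1_0(0, 3) (so v(0) = v(3) = 0); weak form: ∫_0^3 u'v' dx = ∫_0^3 (3*sin(π*x/3)) v dx for all v ∈ V.

Multiply both sides by a test function v and integrate from 0 to 3:
  ∫_0^3 −u''(x) v(x) dx = ∫_0^3 f(x) v(x) dx.
Integrate the LHS by parts once:
  ∫_0^3 −u'' v dx = −[u'(x) v(x)]_0^3 + ∫_0^3 u'(x) v'(x) dx.
Thus ∫_0^3 u'(x) v'(x) dx = ∫_0^3 f(x) v(x) dx + [u'(x) v(x)]_0^3.
Choose V so that boundary terms are either known or forced to vanish.
u is Dirichlet: u(0) = u(3) = 0. Let V = H^1_0(0, 3); then v(0) = v(3) = 0, and [u' v]_0^3 = 0.
Weak formulation: find u (satisfying any essential BC) such that ∫_0^3 u'(x) v'(x) dx = ∫_0^3 f v dx for all v ∈ V.
Substituting f(x) = 3*sin(π*x/3), the right-hand side is ∫_0^3 (3*sin(π*x/3)) v dx.


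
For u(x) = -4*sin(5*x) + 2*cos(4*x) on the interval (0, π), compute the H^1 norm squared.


||u||_{H^1(0,π)}^2 = -2720/9 + 242*π

u'(x) = -8*sin(4*x) - 20*cos(5*x).
Expand u² and (u')² and integrate term by term on (0, π), using: for integers n ≥ 1, ∫_0^π sin²(nx) dx = ∫_0^π cos²(nx) dx = π/2; for n ≠ n', ∫_0^π sin(nx)sin(n'x) dx = ∫_0^π cos(nx)cos(n'x) dx = 0; and by product-to-sum, ∫_0^π sin(nx)cos(n'x) dx = ½∫_0^π [sin((n+n')x) + sin((n−n')x)] dx, which is 0 when n+n' is even and 2n/(n²−n'²) when n+n' is odd (it need not vanish on (0, π)).
  u² squared terms: (-4)²·∫sin(5x)² dx = 16·π/2 = 8*π;  (2)²·∫cos(4x)² dx = 4·π/2 = 2*π.
  u² cross terms: 2·(-4)·(2)·∫sin(5x)·cos(4x) dx = -16·(10/9) = -160/9.
  So ∫_0^π u² dx = 8*π + 2*π − 160/9 = -160/9 + 10*π.
  (u')² squared terms: (-20)²·∫cos(5x)² dx = 400·π/2 = 200*π;  (-8)²·∫sin(4x)² dx = 64·π/2 = 32*π.
  (u')² cross terms: 2·(-20)·(-8)·∫cos(5x)·sin(4x) dx = 320·(-8/9) = -2560/9.
  So ∫_0^π (u')² dx = 200*π + 32*π − 2560/9 = -2560/9 + 232*π.
||u||_{H^1}^2 = (-160/9 + 10*π) + (-2560/9 + 232*π) = -2720/9 + 242*π.


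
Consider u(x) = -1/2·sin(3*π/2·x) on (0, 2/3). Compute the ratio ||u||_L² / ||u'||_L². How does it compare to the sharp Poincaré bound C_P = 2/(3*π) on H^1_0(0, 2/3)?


||u||_L² / ||u'||_L² = 2/(3*π) = C_P.

u(x) = -1/2·sin(3*π/2·x), so u'(x) = -3*π*cos(3*π*x/2)/4.
Writing u(x) = A·sin(kπx/L) with A = -1/2 and k = 1, use ∫_0^L sin²(kπx/L) dx = L/2 and ∫_0^L cos²(kπx/L) dx = L/2.
u² = 1/4·sin²(3*π/2·x) and (u')² = 9*π^2/16·cos²(3*π/2·x), and each of sin², cos² integrates to L/2 = 1/3 over (0, 2/3).
∫_0^2/3 u² dx = 1/12, so ||u||_L² = sqrt(3)/6.
∫_0^2/3 (u')² dx = 3*π^2/16, so ||u'||_L² = sqrt(3)*π/4.
Ratio ||u||_L² / ||u'||_L² = 2/(3*π).
Sharp Poincaré constant on H^1_0(0, 2/3) is C_P = L/π = 2/(3*π), achieved by sin(3*π/2·x).
This is the k = 1 eigenfunction (up to amplitude), so the ratio equals the sharp Poincaré constant exactly.


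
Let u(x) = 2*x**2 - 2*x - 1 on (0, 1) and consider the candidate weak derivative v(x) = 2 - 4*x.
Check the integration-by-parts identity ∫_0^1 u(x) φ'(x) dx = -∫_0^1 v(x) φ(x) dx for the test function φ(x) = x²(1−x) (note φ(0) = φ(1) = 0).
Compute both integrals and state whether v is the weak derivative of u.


LHS = -1/30, RHS = 1/30. No, v is not the weak derivative of u.

u(x) = 2*x**2 - 2*x - 1, classical derivative u'(x) = 4*x - 2.
φ(x) = x²(1−x), so φ'(x) = x*(2 - 3*x).
Note φ(0) = φ(1) = 0, so the boundary term u·φ vanishes.
LHS = ∫_0^1 u(x) φ'(x) dx = ∫_0^1 (-6*x^4 + 10*x^3 - x^2 - 2*x) dx. Term by term:
  ∫_0^1 -6*x^4 dx = -6/5;  ∫_0^1 10*x^3 dx = 5/2;  ∫_0^1 -x^2 dx = -1/3;
  ∫_0^1 -2*x dx = -1.
Sum: -6/5 + 5/2 − 1/3 − 1 = -1/30.
So LHS = -1/30.
∫_0^1 v(x) φ(x) dx = ∫_0^1 (4*x^4 - 6*x^3 + 2*x^2) dx. Term by term:
  ∫_0^1 4*x^4 dx = 4/5;  ∫_0^1 -6*x^3 dx = -3/2;  ∫_0^1 2*x^2 dx = 2/3.
Sum: 4/5 − 3/2 + 2/3 = -1/30.
So RHS = -∫_0^1 v(x) φ(x) dx = 1/30.
LHS − RHS = -1/15 ≠ 0, so the identity fails.
(For a valid weak derivative the identity must hold for EVERY test function, in particular this one. The failure shows v is NOT the weak derivative of u.)
Correct weak derivative would be u'(x) = 4*x - 2.


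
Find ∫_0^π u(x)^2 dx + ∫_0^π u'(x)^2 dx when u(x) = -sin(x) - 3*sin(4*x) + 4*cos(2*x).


||u||_{H^1(0,π)}^2 = 80/3 + 235*π/2

u'(x) = -8*sin(2*x) - cos(x) - 12*cos(4*x).
Expand u² and (u')² and integrate term by term on (0, π), using: for integers n ≥ 1, ∫_0^π sin²(nx) dx = ∫_0^π cos²(nx) dx = π/2; for n ≠ n', ∫_0^π sin(nx)sin(n'x) dx = ∫_0^π cos(nx)cos(n'x) dx = 0; and by product-to-sum, ∫_0^π sin(nx)cos(n'x) dx = ½∫_0^π [sin((n+n')x) + sin((n−n')x)] dx, which is 0 when n+n' is even and 2n/(n²−n'²) when n+n' is odd (it need not vanish on (0, π)).
  u² squared terms: (-1)²·∫sin(x)² dx = 1·π/2 = π/2;  (-3)²·∫sin(4x)² dx = 9·π/2 = 9*π/2;  (4)²·∫cos(2x)² dx = 16·π/2 = 8*π.
  u² cross terms: 2·(-1)·(-3)·∫sin(x)·sin(4x) dx = 6·(0) = 0;  2·(-1)·(4)·∫sin(x)·cos(2x) dx = -8·(-2/3) = 16/3;  2·(-3)·(4)·∫sin(4x)·cos(2x) dx = -24·(0) = 0.
  So ∫_0^π u² dx = π/2 + 9*π/2 + 8*π + 0 + 16/3 + 0 = 16/3 + 13*π.
  (u')² squared terms: (-1)²·∫cos(x)² dx = 1·π/2 = π/2;  (-12)²·∫cos(4x)² dx = 144·π/2 = 72*π;  (-8)²·∫sin(2x)² dx = 64·π/2 = 32*π.
  (u')² cross terms: 2·(-1)·(-12)·∫cos(x)·cos(4x) dx = 24·(0) = 0;  2·(-1)·(-8)·∫cos(x)·sin(2x) dx = 16·(4/3) = 64/3;  2·(-12)·(-8)·∫cos(4x)·sin(2x) dx = 192·(0) = 0.
  So ∫_0^π (u')² dx = π/2 + 72*π + 32*π + 0 + 64/3 + 0 = 64/3 + 209*π/2.
||u||_{H^1}^2 = (16/3 + 13*π) + (64/3 + 209*π/2) = 80/3 + 235*π/2.


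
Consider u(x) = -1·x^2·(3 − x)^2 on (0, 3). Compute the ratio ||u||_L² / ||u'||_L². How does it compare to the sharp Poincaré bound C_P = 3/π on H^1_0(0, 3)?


||u||_L² / ||u'||_L² = sqrt(3)/2 < C_P = 3/π.

u(x) = -1·x^2·(3 − x)^2, so u'(x) = 2*x*(x*(3 - x) - (x - 3)^2).
u(x) = -1·x^2·(3 − x)^2 vanishes at x = 0 and x = 3, so u ∈ H^1_0(0, 3). Differentiate via the product rule and integrate the resulting polynomials term by term.
  ∫_0^3 u² dx = ∫_0^3 (x^8 - 12*x^7 + 54*x^6 - 108*x^5 + 81*x^4) dx. Term by term:
    ∫_0^3 x^8 dx = 2187;  ∫_0^3 -12*x^7 dx = -19683/2;  ∫_0^3 54*x^6 dx = 118098/7;
    ∫_0^3 -108*x^5 dx = -13122;  ∫_0^3 81*x^4 dx = 19683/5.
  Sum: 2187 − 19683/2 + 118098/7 − 13122 + 19683/5 = 2187/70.
  ∫_0^3 (u')² dx = ∫_0^3 (16*x^6 - 144*x^5 + 468*x^4 - 648*x^3 + 324*x^2) dx. Term by term:
    ∫_0^3 16*x^6 dx = 34992/7;  ∫_0^3 -144*x^5 dx = -17496;  ∫_0^3 468*x^4 dx = 113724/5;
    ∫_0^3 -648*x^3 dx = -13122;  ∫_0^3 324*x^2 dx = 2916.
  Sum: 34992/7 − 17496 + 113724/5 − 13122 + 2916 = 1458/35.
∫_0^3 u² dx = 2187/70, so ||u||_L² = 27*sqrt(210)/70.
∫_0^3 (u')² dx = 1458/35, so ||u'||_L² = 27*sqrt(70)/35.
Ratio ||u||_L² / ||u'||_L² = sqrt(3)/2.
Sharp Poincaré constant on H^1_0(0, 3) is C_P = L/π = 3/π, achieved by sin(π/3·x).
A polynomial bump cannot attain the sharp Poincaré constant (only the first sine eigenfunction does), so the ratio is strictly less than C_P, consistent with ||u||_L² ≤ C_P ||u'||_L².


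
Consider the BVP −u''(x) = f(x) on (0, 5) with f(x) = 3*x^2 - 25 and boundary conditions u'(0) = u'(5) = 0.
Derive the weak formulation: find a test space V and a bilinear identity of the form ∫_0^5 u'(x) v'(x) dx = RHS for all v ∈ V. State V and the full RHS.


V = H^1(0, 5) (no boundary constraint on v; u is determined up to an additive constant); weak form: ∫_0^5 u'v' dx = ∫_0^5 (3*x^2 - 25) v dx for all v ∈ V.

Multiply both sides by a test function v and integrate from 0 to 5:
  ∫_0^5 −u''(x) v(x) dx = ∫_0^5 f(x) v(x) dx.
Integrate the LHS by parts once:
  ∫_0^5 −u'' v dx = −[u'(x) v(x)]_0^5 + ∫_0^5 u'(x) v'(x) dx.
Thus ∫_0^5 u'(x) v'(x) dx = ∫_0^5 f(x) v(x) dx + [u'(x) v(x)]_0^5.
Choose V so that boundary terms are either known or forced to vanish.
u has homogeneous Neumann: u'(0) = u'(5) = 0. So [u' v]_0^5 = 0·v(5) − 0·v(0) = 0 for any v; take V = H^1(0, 5).
Weak formulation: find u (satisfying any essential BC) such that ∫_0^5 u'(x) v'(x) dx = ∫_0^5 f v dx for all v ∈ V (homogeneous Neumann, so boundary terms vanish).
Substituting f(x) = 3*x^2 - 25, the right-hand side is ∫_0^5 (3*x^2 - 25) v dx.
Compatibility check (pure Neumann): taking v ≡ 1 ∈ V gives 0 = ∫_0^5 f dx + (0) − (0), i.e. ∫_0^5 f dx must equal u'(0) − u'(5) = 0. Indeed ∫_0^5 (3*x^2 - 25) dx = 0, so the data are compatible. The solution is then unique only up to an additive constant (fix it e.g. by requiring ∫_0^5 u dx = 0).


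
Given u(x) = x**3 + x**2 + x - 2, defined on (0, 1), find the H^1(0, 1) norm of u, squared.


||u||_{H^1}^2 = 2669/210

The H^1 norm (squared) on an interval (0, L) is
  ||u||_{H^1}^2 = ∫_0^L u(x)^2 dx + ∫_0^L u'(x)^2 dx.
Compute u'(x) = 3*x**2 + 2*x + 1.
Then u(x)^2 = x**6 + 2*x**5 + 3*x**4 - 2*x**3 - 3*x**2 - 4*x + 4 and u'(x)^2 = 9*x**4 + 12*x**3 + 10*x**2 + 4*x + 1.
Integrate each monomial from 0 to 1 using ∫_0^1 c·x^n dx = c·1^(n+1)/(n+1):
  ∫_0^1 u(x)^2 dx = ∫_0^1 (x^6 + 2*x^5 + 3*x^4 - 2*x^3 - 3*x^2 - 4*x + 4) dx. Term by term:
    ∫_0^1 x^6 dx = 1/7;  ∫_0^1 2*x^5 dx = 1/3;  ∫_0^1 3*x^4 dx = 3/5;
    ∫_0^1 -2*x^3 dx = -1/2;  ∫_0^1 -3*x^2 dx = -1;  ∫_0^1 -4*x dx = -2;
    ∫_0^1 4 dx = 4.
  Sum: 1/7 + 1/3 + 3/5 − 1/2 − 1 − 2 + 4 = 331/210.
  ∫_0^1 u'(x)^2 dx = ∫_0^1 (9*x^4 + 12*x^3 + 10*x^2 + 4*x + 1) dx. Term by term:
    ∫_0^1 9*x^4 dx = 9/5;  ∫_0^1 12*x^3 dx = 3;  ∫_0^1 10*x^2 dx = 10/3;
    ∫_0^1 4*x dx = 2;  ∫_0^1 1 dx = 1.
  Sum: 9/5 + 3 + 10/3 + 2 + 1 = 167/15.
Adding: ||u||_{H^1}^2 = 331/210 + 167/15 = 2669/210.


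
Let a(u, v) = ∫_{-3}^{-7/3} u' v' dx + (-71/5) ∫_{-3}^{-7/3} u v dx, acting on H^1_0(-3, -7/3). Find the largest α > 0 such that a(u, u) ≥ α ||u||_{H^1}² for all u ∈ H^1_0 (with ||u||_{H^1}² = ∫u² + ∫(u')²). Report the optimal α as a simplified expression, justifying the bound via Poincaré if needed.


α = (-284 + 45*π^2)/(5*(4 + 9*π^2))

Coercivity of a(·,·) on H^1_0(-3, -7/3) means a(u, u) ≥ α ||u||_{H^1}² for every u ∈ H^1_0.
The interval has length L = 2/3, and Poincaré/coercivity depend only on L. Here a(u, u) = ∫(u')² + (-71/5)·∫u².
Here c = -71/5 < 0 with |c| < (π/L)² = 9*π^2/4, so coercivity still holds. The condition a(u,u) ≥ α||u||_{H^1}² reads (1−α)∫(u')² ≥ (α−c)∫u². Any admissible α is ≤ 1 (rapidly oscillating u have ∫u²/∫(u')² → 0), and α = 1 would force 0 ≥ (1−c)∫u², impossible since c < 1; so 1−α > 0. By the sharp Poincaré inequality on H^1_0 of an interval of length L, ∫(u')² ≥ (π/L)²∫u² with equality for the first sine mode sin(π(x−x₀)/L) (x₀ the left endpoint), so the inequality holds for all u iff (1−α)(π/L)² ≥ α − c, i.e. α ≤ ((π/L)² + c)/((π/L)² + 1) = (1 + c(L/π)²)/(1 + (L/π)²). (Direct route, valid since c ≤ 0: Poincaré gives c∫u² ≥ c(L/π)²∫(u')², so a(u,u) ≥ (1 + c(L/π)²)∫(u')², while ||u||_{H^1}² ≤ (1 + (L/π)²)∫(u')²; dividing yields the same α.) With (π/L)² = 9*π^2/4 and c = -71/5, the largest admissible constant is α = ((π/L)² + c)/((π/L)² + 1).
Simplifying, α = (-284 + 45*π^2)/(5*(4 + 9*π^2)).


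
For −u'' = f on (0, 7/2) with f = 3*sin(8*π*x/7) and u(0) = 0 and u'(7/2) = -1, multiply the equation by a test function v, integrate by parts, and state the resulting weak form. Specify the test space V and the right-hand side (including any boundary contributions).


V = {v ∈ H^1(0, 7/2) : v(0) = 0} (test functions vanish at x = 0 where u is specified); weak form: ∫_0^7/2 u'v' dx = ∫_0^7/2 (3*sin(8*π*x/7)) v dx − v(7/2) for all v ∈ V.

Multiply both sides by a test function v and integrate from 0 to 7/2:
  ∫_0^7/2 −u''(x) v(x) dx = ∫_0^7/2 f(x) v(x) dx.
Integrate the LHS by parts once:
  ∫_0^7/2 −u'' v dx = −[u'(x) v(x)]_0^7/2 + ∫_0^7/2 u'(x) v'(x) dx.
Thus ∫_0^7/2 u'(x) v'(x) dx = ∫_0^7/2 f(x) v(x) dx + [u'(x) v(x)]_0^7/2.
Choose V so that boundary terms are either known or forced to vanish.
Mixed BC: u(0) = 0 (Dirichlet) and u'(7/2) = -1 (Neumann). Define V = {v ∈ H^1(0, 7/2) : v(0) = 0}. Then [u' v]_0^7/2 = u'(7/2)·v(7/2) − u'(0)·0 = − v(7/2).
Weak formulation: find u (satisfying any essential BC) such that ∫_0^7/2 u'(x) v'(x) dx = ∫_0^7/2 f v dx − v(7/2) for all v ∈ V (Dirichlet at 0 absorbed into V; Neumann datum at x = 7/2 contributes the boundary term).
Substituting f(x) = 3*sin(8*π*x/7), the right-hand side is ∫_0^7/2 (3*sin(8*π*x/7)) v dx − v(7/2).


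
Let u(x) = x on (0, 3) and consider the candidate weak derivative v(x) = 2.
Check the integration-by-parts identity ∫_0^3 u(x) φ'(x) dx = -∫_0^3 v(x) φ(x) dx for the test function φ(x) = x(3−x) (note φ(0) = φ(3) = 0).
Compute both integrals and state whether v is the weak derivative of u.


LHS = -9/2, RHS = -9. No, v is not the weak derivative of u.

u(x) = x, classical derivative u'(x) = 1.
φ(x) = x(3−x), so φ'(x) = 3 - 2*x.
Note φ(0) = φ(3) = 0, so the boundary term u·φ vanishes.
LHS = ∫_0^3 u(x) φ'(x) dx = ∫_0^3 (-2*x^2 + 3*x) dx. Term by term:
  ∫_0^3 -2*x^2 dx = -18;  ∫_0^3 3*x dx = 27/2.
Sum: -18 + 27/2 = -9/2.
So LHS = -9/2.
∫_0^3 v(x) φ(x) dx = ∫_0^3 (-2*x^2 + 6*x) dx. Term by term:
  ∫_0^3 -2*x^2 dx = -18;  ∫_0^3 6*x dx = 27.
Sum: -18 + 27 = 9.
So RHS = -∫_0^3 v(x) φ(x) dx = -9.
LHS − RHS = 9/2 ≠ 0, so the identity fails.
(For a valid weak derivative the identity must hold for EVERY test function, in particular this one. The failure shows v is NOT the weak derivative of u.)
Correct weak derivative would be u'(x) = 1.


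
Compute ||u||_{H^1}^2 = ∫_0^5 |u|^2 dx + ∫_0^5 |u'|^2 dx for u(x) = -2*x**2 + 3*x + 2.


||u||_{H^1}^2 = 3745/3

The H^1 norm (squared) on an interval (0, L) is
  ||u||_{H^1}^2 = ∫_0^L u(x)^2 dx + ∫_0^L u'(x)^2 dx.
Compute u'(x) = 3 - 4*x.
Then u(x)^2 = 4*x**4 - 12*x**3 + x**2 + 12*x + 4 and u'(x)^2 = 16*x**2 - 24*x + 9.
Integrate each monomial from 0 to 5 using ∫_0^5 c·x^n dx = c·5^(n+1)/(n+1):
  ∫_0^5 u(x)^2 dx = ∫_0^5 (4*x^4 - 12*x^3 + x^2 + 12*x + 4) dx. Term by term:
    ∫_0^5 4*x^4 dx = 2500;  ∫_0^5 -12*x^3 dx = -1875;  ∫_0^5 x^2 dx = 125/3;
    ∫_0^5 12*x dx = 150;  ∫_0^5 4 dx = 20.
  Sum: 2500 − 1875 + 125/3 + 150 + 20 = 2510/3.
  ∫_0^5 u'(x)^2 dx = ∫_0^5 (16*x^2 - 24*x + 9) dx. Term by term:
    ∫_0^5 16*x^2 dx = 2000/3;  ∫_0^5 -24*x dx = -300;  ∫_0^5 9 dx = 45.
  Sum: 2000/3 − 300 + 45 = 1235/3.
Adding: ||u||_{H^1}^2 = 2510/3 + 1235/3 = 3745/3.


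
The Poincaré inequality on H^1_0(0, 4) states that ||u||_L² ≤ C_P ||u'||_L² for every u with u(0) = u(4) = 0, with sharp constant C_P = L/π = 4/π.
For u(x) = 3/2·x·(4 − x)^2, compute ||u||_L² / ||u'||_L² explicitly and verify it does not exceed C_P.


||u||_L² / ||u'||_L² = 2*sqrt(14)/7 < C_P = 4/π.

u(x) = 3/2·x·(4 − x)^2, so u'(x) = 3*(x/2 - 2)*(3*x - 4).
u(x) = 3/2·x·(4 − x)^2 vanishes at x = 0 and x = 4, so u ∈ H^1_0(0, 4). Differentiate via the product rule and integrate the resulting polynomials term by term.
  ∫_0^4 u² dx = ∫_0^4 (9*x^6/4 - 36*x^5 + 216*x^4 - 576*x^3 + 576*x^2) dx. Term by term:
    ∫_0^4 9*x^6/4 dx = 36864/7;  ∫_0^4 -36*x^5 dx = -24576;  ∫_0^4 216*x^4 dx = 221184/5;
    ∫_0^4 -576*x^3 dx = -36864;  ∫_0^4 576*x^2 dx = 12288.
  Sum: 36864/7 − 24576 + 221184/5 − 36864 + 12288 = 12288/35.
  ∫_0^4 (u')² dx = ∫_0^4 (81*x^4/4 - 216*x^3 + 792*x^2 - 1152*x + 576) dx. Term by term:
    ∫_0^4 81*x^4/4 dx = 20736/5;  ∫_0^4 -216*x^3 dx = -13824;  ∫_0^4 792*x^2 dx = 16896;
    ∫_0^4 -1152*x dx = -9216;  ∫_0^4 576 dx = 2304.
  Sum: 20736/5 − 13824 + 16896 − 9216 + 2304 = 1536/5.
∫_0^4 u² dx = 12288/35, so ||u||_L² = 64*sqrt(105)/35.
∫_0^4 (u')² dx = 1536/5, so ||u'||_L² = 16*sqrt(30)/5.
Ratio ||u||_L² / ||u'||_L² = 2*sqrt(14)/7.
Sharp Poincaré constant on H^1_0(0, 4) is C_P = L/π = 4/π, achieved by sin(π/4·x).
A polynomial bump cannot attain the sharp Poincaré constant (only the first sine eigenfunction does), so the ratio is strictly less than C_P, consistent with ||u||_L² ≤ C_P ||u'||_L².


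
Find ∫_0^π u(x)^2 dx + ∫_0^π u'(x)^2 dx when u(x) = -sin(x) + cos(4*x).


||u||_{H^1(0,π)}^2 = 68/15 + 19*π/2

u'(x) = -4*sin(4*x) - cos(x).
Expand u² and (u')² and integrate term by term on (0, π), using: for integers n ≥ 1, ∫_0^π sin²(nx) dx = ∫_0^π cos²(nx) dx = π/2; for n ≠ n', ∫_0^π sin(nx)sin(n'x) dx = ∫_0^π cos(nx)cos(n'x) dx = 0; and by product-to-sum, ∫_0^π sin(nx)cos(n'x) dx = ½∫_0^π [sin((n+n')x) + sin((n−n')x)] dx, which is 0 when n+n' is even and 2n/(n²−n'²) when n+n' is odd (it need not vanish on (0, π)).
  u² squared terms: (-1)²·∫sin(x)² dx = 1·π/2 = π/2;  (1)²·∫cos(4x)² dx = 1·π/2 = π/2.
  u² cross terms: 2·(-1)·(1)·∫sin(x)·cos(4x) dx = -2·(-2/15) = 4/15.
  So ∫_0^π u² dx = π/2 + π/2 + 4/15 = 4/15 + π.
  (u')² squared terms: (-1)²·∫cos(x)² dx = 1·π/2 = π/2;  (-4)²·∫sin(4x)² dx = 16·π/2 = 8*π.
  (u')² cross terms: 2·(-1)·(-4)·∫cos(x)·sin(4x) dx = 8·(8/15) = 64/15.
  So ∫_0^π (u')² dx = π/2 + 8*π + 64/15 = 64/15 + 17*π/2.
||u||_{H^1}^2 = (4/15 + π) + (64/15 + 17*π/2) = 68/15 + 19*π/2.


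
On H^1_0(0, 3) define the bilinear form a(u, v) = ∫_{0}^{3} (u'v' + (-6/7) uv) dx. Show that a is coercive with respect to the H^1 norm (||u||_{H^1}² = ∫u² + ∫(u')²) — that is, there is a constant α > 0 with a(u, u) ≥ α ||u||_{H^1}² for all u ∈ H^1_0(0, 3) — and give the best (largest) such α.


α = (-54/7 + π^2)/(9 + π^2)

Coercivity of a(·,·) on H^1_0(0, 3) means a(u, u) ≥ α ||u||_{H^1}² for every u ∈ H^1_0.
The interval has length L = 3, and Poincaré/coercivity depend only on L. Here a(u, u) = ∫(u')² + (-6/7)·∫u².
Here c = -6/7 < 0 with |c| < (π/L)² = π^2/9, so coercivity still holds. The condition a(u,u) ≥ α||u||_{H^1}² reads (1−α)∫(u')² ≥ (α−c)∫u². Any admissible α is ≤ 1 (rapidly oscillating u have ∫u²/∫(u')² → 0), and α = 1 would force 0 ≥ (1−c)∫u², impossible since c < 1; so 1−α > 0. By the sharp Poincaré inequality on H^1_0 of an interval of length L, ∫(u')² ≥ (π/L)²∫u² with equality for the first sine mode sin(π(x−x₀)/L) (x₀ the left endpoint), so the inequality holds for all u iff (1−α)(π/L)² ≥ α − c, i.e. α ≤ ((π/L)² + c)/((π/L)² + 1) = (1 + c(L/π)²)/(1 + (L/π)²). (Direct route, valid since c ≤ 0: Poincaré gives c∫u² ≥ c(L/π)²∫(u')², so a(u,u) ≥ (1 + c(L/π)²)∫(u')², while ||u||_{H^1}² ≤ (1 + (L/π)²)∫(u')²; dividing yields the same α.) With (π/L)² = π^2/9 and c = -6/7, the largest admissible constant is α = ((π/L)² + c)/((π/L)² + 1).
Simplifying, α = (-54/7 + π^2)/(9 + π^2).


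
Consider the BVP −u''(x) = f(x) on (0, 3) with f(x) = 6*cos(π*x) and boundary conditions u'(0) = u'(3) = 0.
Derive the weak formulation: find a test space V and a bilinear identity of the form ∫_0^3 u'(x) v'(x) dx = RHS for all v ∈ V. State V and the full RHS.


V = H^1(0, 3) (no boundary constraint on v; u is determined up to an additive constant); weak form: ∫_0^3 u'v' dx = ∫_0^3 (6*cos(π*x)) v dx for all v ∈ V.

Multiply both sides by a test function v and integrate from 0 to 3:
  ∫_0^3 −u''(x) v(x) dx = ∫_0^3 f(x) v(x) dx.
Integrate the LHS by parts once:
  ∫_0^3 −u'' v dx = −[u'(x) v(x)]_0^3 + ∫_0^3 u'(x) v'(x) dx.
Thus ∫_0^3 u'(x) v'(x) dx = ∫_0^3 f(x) v(x) dx + [u'(x) v(x)]_0^3.
Choose V so that boundary terms are either known or forced to vanish.
u has homogeneous Neumann: u'(0) = u'(3) = 0. So [u' v]_0^3 = 0·v(3) − 0·v(0) = 0 for any v; take V = H^1(0, 3).
Weak formulation: find u (satisfying any essential BC) such that ∫_0^3 u'(x) v'(x) dx = ∫_0^3 f v dx for all v ∈ V (homogeneous Neumann, so boundary terms vanish).
Substituting f(x) = 6*cos(π*x), the right-hand side is ∫_0^3 (6*cos(π*x)) v dx.
Compatibility check (pure Neumann): taking v ≡ 1 ∈ V gives 0 = ∫_0^3 f dx + (0) − (0), i.e. ∫_0^3 f dx must equal u'(0) − u'(3) = 0. Indeed ∫_0^3 (6*cos(π*x)) dx = 0, so the data are compatible. The solution is then unique only up to an additive constant (fix it e.g. by requiring ∫_0^3 u dx = 0).


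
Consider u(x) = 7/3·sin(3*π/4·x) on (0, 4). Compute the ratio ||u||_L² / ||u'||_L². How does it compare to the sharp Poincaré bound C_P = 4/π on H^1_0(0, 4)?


||u||_L² / ||u'||_L² = 4/(3*π) < C_P = 4/π.

u(x) = 7/3·sin(3*π/4·x), so u'(x) = 7*π*cos(3*π*x/4)/4.
Writing u(x) = A·sin(kπx/L) with A = 7/3 and k = 3, use ∫_0^L sin²(kπx/L) dx = L/2 and ∫_0^L cos²(kπx/L) dx = L/2.
u² = 49/9·sin²(3*π/4·x) and (u')² = 49*π^2/16·cos²(3*π/4·x), and each of sin², cos² integrates to L/2 = 2 over (0, 4).
∫_0^4 u² dx = 98/9, so ||u||_L² = 7*sqrt(2)/3.
∫_0^4 (u')² dx = 49*π^2/8, so ||u'||_L² = 7*sqrt(2)*π/4.
Ratio ||u||_L² / ||u'||_L² = 4/(3*π).
Sharp Poincaré constant on H^1_0(0, 4) is C_P = L/π = 4/π, achieved by sin(π/4·x).
This is the k = 3 harmonic; the ratio L/(kπ) is strictly less than C_P = L/π, consistent with the sharp inequality ||u||_L² ≤ C_P ||u'||_L².


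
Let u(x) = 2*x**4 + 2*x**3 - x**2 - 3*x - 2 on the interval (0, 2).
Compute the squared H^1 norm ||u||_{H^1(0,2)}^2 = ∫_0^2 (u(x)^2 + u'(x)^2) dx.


||u||_{H^1}^2 = 134726/63

The H^1 norm (squared) on an interval (0, L) is
  ||u||_{H^1}^2 = ∫_0^L u(x)^2 dx + ∫_0^L u'(x)^2 dx.
Compute u'(x) = 8*x**3 + 6*x**2 - 2*x - 3.
Then u(x)^2 = 4*x**8 + 8*x**7 - 16*x**5 - 19*x**4 - 2*x**3 + 13*x**2 + 12*x + 4 and u'(x)^2 = 64*x**6 + 96*x**5 + 4*x**4 - 72*x**3 - 32*x**2 + 12*x + 9.
Integrate each monomial from 0 to 2 using ∫_0^2 c·x^n dx = c·2^(n+1)/(n+1):
  ∫_0^2 u(x)^2 dx = ∫_0^2 (4*x^8 + 8*x^7 - 16*x^5 - 19*x^4 - 2*x^3 + 13*x^2 + 12*x + 4) dx. Term by term:
    ∫_0^2 4*x^8 dx = 2048/9;  ∫_0^2 8*x^7 dx = 256;  ∫_0^2 -16*x^5 dx = -512/3;
    ∫_0^2 -19*x^4 dx = -608/5;  ∫_0^2 -2*x^3 dx = -8;  ∫_0^2 13*x^2 dx = 104/3;
    ∫_0^2 12*x dx = 24;  ∫_0^2 4 dx = 8.
  Sum: 2048/9 + 256 − 512/3 − 608/5 − 8 + 104/3 + 24 + 8 = 11248/45.
  ∫_0^2 u'(x)^2 dx = ∫_0^2 (64*x^6 + 96*x^5 + 4*x^4 - 72*x^3 - 32*x^2 + 12*x + 9) dx. Term by term:
    ∫_0^2 64*x^6 dx = 8192/7;  ∫_0^2 96*x^5 dx = 1024;  ∫_0^2 4*x^4 dx = 128/5;
    ∫_0^2 -72*x^3 dx = -288;  ∫_0^2 -32*x^2 dx = -256/3;  ∫_0^2 12*x dx = 24;
    ∫_0^2 9 dx = 18.
  Sum: 8192/7 + 1024 + 128/5 − 288 − 256/3 + 24 + 18 = 198298/105.
Adding: ||u||_{H^1}^2 = 11248/45 + 198298/105 = 134726/63.


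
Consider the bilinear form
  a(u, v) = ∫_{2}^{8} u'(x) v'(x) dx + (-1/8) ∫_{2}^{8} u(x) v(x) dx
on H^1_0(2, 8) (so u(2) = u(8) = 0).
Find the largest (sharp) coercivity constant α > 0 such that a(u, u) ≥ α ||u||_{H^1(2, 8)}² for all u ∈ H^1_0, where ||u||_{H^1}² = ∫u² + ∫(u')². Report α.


α = (-9/2 + π^2)/(π^2 + 36)

Coercivity of a(·,·) on H^1_0(2, 8) means a(u, u) ≥ α ||u||_{H^1}² for every u ∈ H^1_0.
The interval has length L = 6, and Poincaré/coercivity depend only on L. Here a(u, u) = ∫(u')² + (-1/8)·∫u².
Here c = -1/8 < 0 with |c| < (π/L)² = π^2/36, so coercivity still holds. The condition a(u,u) ≥ α||u||_{H^1}² reads (1−α)∫(u')² ≥ (α−c)∫u². Any admissible α is ≤ 1 (rapidly oscillating u have ∫u²/∫(u')² → 0), and α = 1 would force 0 ≥ (1−c)∫u², impossible since c < 1; so 1−α > 0. By the sharp Poincaré inequality on H^1_0 of an interval of length L, ∫(u')² ≥ (π/L)²∫u² with equality for the first sine mode sin(π(x−x₀)/L) (x₀ the left endpoint), so the inequality holds for all u iff (1−α)(π/L)² ≥ α − c, i.e. α ≤ ((π/L)² + c)/((π/L)² + 1) = (1 + c(L/π)²)/(1 + (L/π)²). (Direct route, valid since c ≤ 0: Poincaré gives c∫u² ≥ c(L/π)²∫(u')², so a(u,u) ≥ (1 + c(L/π)²)∫(u')², while ||u||_{H^1}² ≤ (1 + (L/π)²)∫(u')²; dividing yields the same α.) With (π/L)² = π^2/36 and c = -1/8, the largest admissible constant is α = ((π/L)² + c)/((π/L)² + 1).
Simplifying, α = (-9/2 + π^2)/(π^2 + 36).


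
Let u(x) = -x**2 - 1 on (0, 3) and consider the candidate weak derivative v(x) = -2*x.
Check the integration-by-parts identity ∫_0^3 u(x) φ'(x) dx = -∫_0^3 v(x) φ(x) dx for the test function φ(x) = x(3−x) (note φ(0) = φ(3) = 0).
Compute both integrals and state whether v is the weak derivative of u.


LHS = 27/2, RHS = 27/2. Yes, v = u' weakly.

u(x) = -x**2 - 1, classical derivative u'(x) = -2*x.
φ(x) = x(3−x), so φ'(x) = 3 - 2*x.
Note φ(0) = φ(3) = 0, so the boundary term u·φ vanishes.
LHS = ∫_0^3 u(x) φ'(x) dx = ∫_0^3 (2*x^3 - 3*x^2 + 2*x - 3) dx. Term by term:
  ∫_0^3 2*x^3 dx = 81/2;  ∫_0^3 -3*x^2 dx = -27;  ∫_0^3 2*x dx = 9;
  ∫_0^3 -3 dx = -9.
Sum: 81/2 − 27 + 9 − 9 = 27/2.
So LHS = 27/2.
∫_0^3 v(x) φ(x) dx = ∫_0^3 (2*x^3 - 6*x^2) dx. Term by term:
  ∫_0^3 2*x^3 dx = 81/2;  ∫_0^3 -6*x^2 dx = -54.
Sum: 81/2 − 54 = -27/2.
So RHS = -∫_0^3 v(x) φ(x) dx = 27/2.
LHS = RHS, so the identity holds for this test φ.
Moreover u is smooth here and v(x) = u'(x) = -2*x pointwise, so the identity holds for every test function. Hence v is the weak derivative of u.


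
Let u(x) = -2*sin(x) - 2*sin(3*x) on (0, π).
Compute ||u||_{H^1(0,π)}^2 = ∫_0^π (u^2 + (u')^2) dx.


||u||_{H^1(0,π)}^2 = 24*π

u'(x) = -2*cos(x) - 6*cos(3*x).
Expand u² and (u')² and integrate term by term on (0, π), using: for integers n ≥ 1, ∫_0^π sin²(nx) dx = ∫_0^π cos²(nx) dx = π/2; for n ≠ n', ∫_0^π sin(nx)sin(n'x) dx = ∫_0^π cos(nx)cos(n'x) dx = 0; and by product-to-sum, ∫_0^π sin(nx)cos(n'x) dx = ½∫_0^π [sin((n+n')x) + sin((n−n')x)] dx, which is 0 when n+n' is even and 2n/(n²−n'²) when n+n' is odd (it need not vanish on (0, π)).
  u² squared terms: (-2)²·∫sin(x)² dx = 4·π/2 = 2*π;  (-2)²·∫sin(3x)² dx = 4·π/2 = 2*π.
  u² cross terms: 2·(-2)·(-2)·∫sin(x)·sin(3x) dx = 8·(0) = 0.
  So ∫_0^π u² dx = 2*π + 2*π + 0 = 4*π.
  (u')² squared terms: (-6)²·∫cos(3x)² dx = 36·π/2 = 18*π;  (-2)²·∫cos(x)² dx = 4·π/2 = 2*π.
  (u')² cross terms: 2·(-6)·(-2)·∫cos(3x)·cos(x) dx = 24·(0) = 0.
  So ∫_0^π (u')² dx = 18*π + 2*π + 0 = 20*π.
||u||_{H^1}^2 = (4*π) + (20*π) = 24*π.
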